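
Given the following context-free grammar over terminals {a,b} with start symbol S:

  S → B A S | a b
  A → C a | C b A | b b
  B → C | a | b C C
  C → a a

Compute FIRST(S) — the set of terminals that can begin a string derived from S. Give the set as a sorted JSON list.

Compute FIRST by fixpoint:
iter 1:
  A via A→b b: +{b}
  B via B→a: +{a}
  B via B→b C C: +{b}
  C via C→a a: +{a}
  S via S→B A S: +{a,b}
  S: {a,b}  A: {b}  B: {a,b}  C: {a}
iter 2:
  A via A→C a: +{a}
  S: {a,b}  A: {a,b}  B: {a,b}  C: {a}
iter 3: done
  S: {a,b}  A: {a,b}  B: {a,b}  C: {a}

FIRST(S) = ["a", "b"]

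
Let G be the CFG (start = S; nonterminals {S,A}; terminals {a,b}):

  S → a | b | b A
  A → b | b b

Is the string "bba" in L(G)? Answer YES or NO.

Convert to CNF:
  S -> T0 A | a | b
  A -> T0 T0 | b
  T0 -> b

Fill CYK table bottom-up:
  [0..0]={A,S,T0}  "b"  orig:{A,S}
  [1..1]={A,S,T0}  "b"  orig:{A,S}
  [2..2]={S}  "a"
  [0..1]={A,S}  "bb"
  [1..2]=∅  "ba"
  [0..2]=∅  "bba"

S ∉ T[0,2] ⇒ NO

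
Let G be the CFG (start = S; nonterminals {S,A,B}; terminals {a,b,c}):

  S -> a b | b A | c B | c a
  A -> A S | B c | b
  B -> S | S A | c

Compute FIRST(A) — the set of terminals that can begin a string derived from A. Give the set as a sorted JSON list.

FIRST sets, iterate to fixpoint:
pass 1:
  A via A→b: +{b}
  B via B→c: +{c}
  S via S→a b: +{a}
  S via S→b A: +{b}
  S via S→c B: +{c}
  FIRST(S)={a,b,c}  FIRST(A)={b}  FIRST(B)={c}
pass 2:
  A via A→B c: +{c}
  B via B→S: +{a,b}
  FIRST(S)={a,b,c}  FIRST(A)={b,c}  FIRST(B)={a,b,c}
pass 3:
  A via A→B c: +{a}
  FIRST(S)={a,b,c}  FIRST(A)={a,b,c}  FIRST(B)={a,b,c}
pass 4: done
  FIRST(S)={a,b,c}  FIRST(A)={a,b,c}  FIRST(B)={a,b,c}

FIRST(A) = ["a", "b", "c"]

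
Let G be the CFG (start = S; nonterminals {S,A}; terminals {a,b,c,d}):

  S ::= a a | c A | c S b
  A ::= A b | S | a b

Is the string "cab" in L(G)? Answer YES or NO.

CNF form of G:
  S -> T1 T1 | T2 A | T2 X4
  A -> A T0 | T1 T0 | T1 T1 | T2 A | T2 X3
  T0 -> b
  T1 -> a
  T2 -> c
  X3 -> S T0
  X4 -> S T0

CYK table (by increasing span):
  cell(0,0) c: {T2}  orig:{}
  cell(1,1) a: {T1}  orig:{}
  cell(2,2) b: {T0}  orig:{}
  cell(0,1) ca: ∅
  cell(1,2) ab: {A}
  cell(0,2) cab: {A,S}

S ∈ T[0,2] ⇒ YES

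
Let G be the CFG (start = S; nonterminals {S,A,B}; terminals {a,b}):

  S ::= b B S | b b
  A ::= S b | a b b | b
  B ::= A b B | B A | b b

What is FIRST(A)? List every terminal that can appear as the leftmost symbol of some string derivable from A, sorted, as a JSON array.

Compute FIRST by fixpoint:
[1]
  A via A→a b b: +{a}
  A via A→b: +{b}
  B via B→A b B: +{a,b}
  S via S→b B S: +{b}
  FIRST[S]={b}  FIRST[A]={a,b}  FIRST[B]={a,b}
[2] (stable)
  FIRST[S]={b}  FIRST[A]={a,b}  FIRST[B]={a,b}

FIRST(A) = ["a", "b"]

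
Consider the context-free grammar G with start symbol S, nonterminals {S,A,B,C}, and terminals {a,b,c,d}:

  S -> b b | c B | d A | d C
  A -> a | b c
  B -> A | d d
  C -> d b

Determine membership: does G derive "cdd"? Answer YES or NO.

CNF form of G:
  S -> T0 T0 | T1 B | T2 A | T2 C
  A -> T0 T1 | a
  B -> T0 T1 | T2 T2 | a
  C -> T2 T0
  T0 -> b
  T1 -> c
  T2 -> d

Fill CYK table bottom-up:
  cell(0,0) c: {T1}  orig:{}
  cell(1,1) d: {T2}  orig:{}
  cell(2,2) d: {T2}  orig:{}
  cell(0,1) cd: ∅
  cell(1,2) dd: {B}
  cell(0,2) cdd: {S}

S ∈ T[0,2] ⇒ YES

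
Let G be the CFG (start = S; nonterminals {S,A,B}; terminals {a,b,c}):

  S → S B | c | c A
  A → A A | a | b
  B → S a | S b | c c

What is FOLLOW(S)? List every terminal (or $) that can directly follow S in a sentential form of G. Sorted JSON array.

FIRST iteration:
iter 1:
  A via A→a: +{a}
  A via A→b: +{b}
  B via B→c c: +{c}
  S via S→c: +{c}
  FIRST(S)={c}  FIRST(A)={a,b}  FIRST(B)={c}
iter 2: done
  FIRST(S)={c}  FIRST(A)={a,b}  FIRST(B)={c}

Compute FOLLOW by fixpoint:
initialize: $ ∈ FOLLOW(S)
iter 1:
  A→A A: FOLLOW(A) ⊇ FIRST(A) = {a,b}; new: +{a,b}
  B→S a: FOLLOW(S) ⊇ FIRST(a) = {a}; new: +{a}
  B→S b: FOLLOW(S) ⊇ FIRST(b) = {b}; new: +{b}
  S→S B: FOLLOW(S) ⊇ FIRST(B) = {c}; new: +{c}
  S→S B: FOLLOW(B) ⊇ FOLLOW(S) ⊇ {$,a,b,c}; new: +{$,a,b,c}
  S→c A: FOLLOW(A) ⊇ FOLLOW(S) ⊇ {$,a,b,c}; new: +{$,c}
  S: {$,a,b,c}  A: {$,a,b,c}  B: {$,a,b,c}
iter 2: — fixpoint
  S: {$,a,b,c}  A: {$,a,b,c}  B: {$,a,b,c}

FOLLOW(S) = ["$", "a", "b", "c"]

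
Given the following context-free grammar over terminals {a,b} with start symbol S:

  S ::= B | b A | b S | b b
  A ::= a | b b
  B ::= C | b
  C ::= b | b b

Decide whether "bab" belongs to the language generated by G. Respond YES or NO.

CNF form of G:
  S -> T0 A | T0 S | T0 T0 | b
  A -> T0 T0 | a
  B -> T0 T0 | b
  C -> T0 T0 | b
  T0 -> b

Fill CYK table bottom-up:
  [0..0]={B,C,S,T0}  "b"  orig:{B,C,S}
  [1..1]={A}  "a"
  [2..2]={B,C,S,T0}  "b"  orig:{B,C,S}
  [0..1]={S}  "ba"
  [1..2]=∅  "ab"
  [0..2]=∅  "bab"

S ∉ T[0,2] ⇒ NO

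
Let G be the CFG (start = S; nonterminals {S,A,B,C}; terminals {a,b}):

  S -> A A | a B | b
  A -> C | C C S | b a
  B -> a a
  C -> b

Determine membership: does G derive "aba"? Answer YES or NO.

Convert to CNF:
  S -> A A | T1 B | b
  A -> C X2 | T0 T1 | b
  B -> T1 T1
  C -> b
  T0 -> b
  T1 -> a
  X2 -> C S

Fill CYK table bottom-up:
  [0..0]={T1}  "a"  orig:{}
  [1..1]={A,C,S,T0}  "b"  orig:{A,C,S}
  [2..2]={T1}  "a"  orig:{}
  [0..1]=∅  "ab"
  [1..2]={A}  "ba"
  [0..2]=∅  "aba"

S ∉ T[0,2] ⇒ NO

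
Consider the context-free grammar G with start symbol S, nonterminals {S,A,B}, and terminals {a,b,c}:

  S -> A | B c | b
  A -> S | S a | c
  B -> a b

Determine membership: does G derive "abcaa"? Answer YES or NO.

Convert to CNF:
  S -> B T0 | S T1 | b | c
  A -> B T0 | S T1 | b | c
  B -> T1 T2
  T0 -> c
  T1 -> a
  T2 -> b

Fill CYK table bottom-up:
  cell(0,0) a: {T1}  orig:{}
  cell(1,1) b: {A,S,T2}  orig:{A,S}
  cell(2,2) c: {A,S,T0}  orig:{A,S}
  cell(3,3) a: {T1}  orig:{}
  cell(4,4) a: {T1}  orig:{}
  cell(0,1) ab: {B}
  cell(1,2) bc: ∅
  cell(2,3) ca: {A,S}
  cell(3,4) aa: ∅
  cell(0,2) abc: {A,S}
  cell(1,3) bca: ∅
  cell(2,4) caa: {A,S}
  cell(0,3) abca: {A,S}
  cell(1,4) bcaa: ∅
  cell(0,4) abcaa: {A,S}

S ∈ T[0,4] ⇒ YES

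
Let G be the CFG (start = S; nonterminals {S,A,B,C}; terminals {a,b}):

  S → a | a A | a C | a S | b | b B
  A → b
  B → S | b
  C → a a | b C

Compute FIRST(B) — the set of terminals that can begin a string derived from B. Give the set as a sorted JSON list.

Compute FIRST by fixpoint:
[1]
  A via A→b: +{b}
  B via B→b: +{b}
  C via C→a a: +{a}
  C via C→b C: +{b}
  S via S→a: +{a}
  S via S→b: +{b}
  FIRST[S]={a,b}  FIRST[A]={b}  FIRST[B]={b}  FIRST[C]={a,b}
[2]
  B via B→S: +{a}
  FIRST[S]={a,b}  FIRST[A]={b}  FIRST[B]={a,b}  FIRST[C]={a,b}
[3] (stable)
  FIRST[S]={a,b}  FIRST[A]={b}  FIRST[B]={a,b}  FIRST[C]={a,b}

FIRST(B) = ["a", "b"]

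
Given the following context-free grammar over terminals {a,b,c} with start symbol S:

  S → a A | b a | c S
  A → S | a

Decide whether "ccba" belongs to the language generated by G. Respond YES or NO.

CNF form of G:
  S -> T0 A | T1 T0 | T2 S
  A -> T0 A | T1 T0 | T2 S | a
  T0 -> a
  T1 -> b
  T2 -> c

CYK table (by increasing span):
  cell(0,0) c: {T2}  orig:{}
  cell(1,1) c: {T2}  orig:{}
  cell(2,2) b: {T1}  orig:{}
  cell(3,3) a: {A,T0}  orig:{A}
  cell(0,1) cc: ∅
  cell(1,2) cb: ∅
  cell(2,3) ba: {A,S}
  cell(0,2) ccb: ∅
  cell(1,3) cba: {A,S}
  cell(0,3) ccba: {A,S}

S ∈ T[0,3] ⇒ YES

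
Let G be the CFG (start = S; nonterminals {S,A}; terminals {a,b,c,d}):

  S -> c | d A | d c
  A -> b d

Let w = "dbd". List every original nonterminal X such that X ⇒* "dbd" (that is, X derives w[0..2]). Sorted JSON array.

Convert to CNF:
  S -> T1 A | T1 T2 | c
  A -> T0 T1
  T0 -> b
  T1 -> d
  T2 -> c

CYK fill (cells [i..j] with 0 ≤ i ≤ j ≤ 2 only):
  T[0,0] 'd' = {T1}  orig:{}
  T[1,1] 'b' = {T0}  orig:{}
  T[2,2] 'd' = {T1}  orig:{}
  T[0,1] 'db' = ∅
  T[1,2] 'bd' = {A}
  T[0,2] 'dbd' = {S}

Original NTs in T[0,2] deriving "dbd": ["S"]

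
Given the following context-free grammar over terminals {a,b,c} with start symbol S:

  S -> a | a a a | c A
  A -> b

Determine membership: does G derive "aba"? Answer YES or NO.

CNF form of G:
  S -> T0 X2 | T1 A | a
  A -> b
  T0 -> a
  T1 -> c
  X2 -> T0 T0

Fill CYK table bottom-up:
  T[0,0] 'a' = {S,T0}  orig:{S}
  T[1,1] 'b' = {A}
  T[2,2] 'a' = {S,T0}  orig:{S}
  T[0,1] 'ab' = ∅
  T[1,2] 'ba' = ∅
  T[0,2] 'aba' = ∅

S ∉ T[0,2] ⇒ NO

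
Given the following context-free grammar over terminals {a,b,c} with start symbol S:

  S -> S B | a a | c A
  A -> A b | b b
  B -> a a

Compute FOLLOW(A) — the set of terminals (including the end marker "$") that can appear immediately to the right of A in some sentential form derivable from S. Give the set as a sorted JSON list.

FIRST sets, iterate to fixpoint:
iter 1:
  A via A→b b: +{b}
  B via B→a a: +{a}
  S via S→a a: +{a}
  S via S→c A: +{c}
  S: {a,c}  A: {b}  B: {a}
iter 2: — fixpoint
  S: {a,c}  A: {b}  B: {a}

FOLLOW iteration:
FOLLOW(S) := {$}
pass 1:
  A→A b: FOLLOW(A) ⊇ FIRST(b) = {b}; new: +{b}
  S→S B: FOLLOW(S) ⊇ FIRST(B) = {a}; new: +{a}
  S→S B: FOLLOW(B) ⊇ FOLLOW(S) ⊇ {$,a}; new: +{$,a}
  S→c A: FOLLOW(A) ⊇ FOLLOW(S) ⊇ {$,a}; new: +{$,a}
  FOLLOW[S]={$,a}  FOLLOW[A]={$,a,b}  FOLLOW[B]={$,a}
pass 2: done
  FOLLOW[S]={$,a}  FOLLOW[A]={$,a,b}  FOLLOW[B]={$,a}

FOLLOW(A) = ["$", "a", "b"]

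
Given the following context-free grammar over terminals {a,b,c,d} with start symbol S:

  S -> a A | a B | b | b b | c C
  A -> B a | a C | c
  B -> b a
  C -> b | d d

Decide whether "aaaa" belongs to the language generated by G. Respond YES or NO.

Convert to CNF:
  S -> T0 A | T0 B | T1 T1 | T3 C | b
  A -> B T0 | T0 C | c
  B -> T1 T0
  C -> T2 T2 | b
  T0 -> a
  T1 -> b
  T2 -> d
  T3 -> c

CYK table (by increasing span):
  T[0,0] 'a' = {T0}  orig:{}
  T[1,1] 'a' = {T0}  orig:{}
  T[2,2] 'a' = {T0}  orig:{}
  T[3,3] 'a' = {T0}  orig:{}
  T[0,1] 'aa' = ∅
  T[1,2] 'aa' = ∅
  T[2,3] 'aa' = ∅
  T[0,2] 'aaa' = ∅
  T[1,3] 'aaa' = ∅
  T[0,3] 'aaaa' = ∅

S ∉ T[0,3] ⇒ NO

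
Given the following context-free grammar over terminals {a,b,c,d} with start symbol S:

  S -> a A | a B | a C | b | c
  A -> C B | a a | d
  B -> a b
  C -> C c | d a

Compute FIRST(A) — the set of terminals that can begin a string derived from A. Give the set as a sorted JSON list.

FIRST iteration:
pass 1:
  A via A→a a: +{a}
  A via A→d: +{d}
  B via B→a b: +{a}
  C via C→d a: +{d}
  S via S→a A: +{a}
  S via S→b: +{b}
  S via S→c: +{c}
  FIRST[S]={a,b,c}  FIRST[A]={a,d}  FIRST[B]={a}  FIRST[C]={d}
pass 2: done
  FIRST[S]={a,b,c}  FIRST[A]={a,d}  FIRST[B]={a}  FIRST[C]={d}

FIRST(A) = ["a", "d"]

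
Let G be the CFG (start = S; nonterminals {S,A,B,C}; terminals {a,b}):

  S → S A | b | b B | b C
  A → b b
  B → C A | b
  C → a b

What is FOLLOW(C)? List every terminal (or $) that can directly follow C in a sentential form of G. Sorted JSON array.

FIRST iteration:
round 1:
  A via A→b b: +{b}
  B via B→b: +{b}
  C via C→a b: +{a}
  S via S→b: +{b}
  FIRST[S]={b}  FIRST[A]={b}  FIRST[B]={b}  FIRST[C]={a}
round 2:
  B via B→C A: +{a}
  FIRST[S]={b}  FIRST[A]={b}  FIRST[B]={a,b}  FIRST[C]={a}
round 3: — fixpoint
  FIRST[S]={b}  FIRST[A]={b}  FIRST[B]={a,b}  FIRST[C]={a}

FOLLOW sets:
seed FOLLOW(S) with $
pass 1:
  B→C A: FOLLOW(C) ⊇ FIRST(A) = {b}; new: +{b}
  S→S A: FOLLOW(S) ⊇ FIRST(A) = {b}; new: +{b}
  S→S A: FOLLOW(A) ⊇ FOLLOW(S) ⊇ {$,b}; new: +{$,b}
  S→b B: FOLLOW(B) ⊇ FOLLOW(S) ⊇ {$,b}; new: +{$,b}
  S→b C: FOLLOW(C) ⊇ FOLLOW(S) ⊇ {$,b}; new: +{$}
  FOLLOW[S]={$,b}  FOLLOW[A]={$,b}  FOLLOW[B]={$,b}  FOLLOW[C]={$,b}
pass 2: — fixpoint
  FOLLOW[S]={$,b}  FOLLOW[A]={$,b}  FOLLOW[B]={$,b}  FOLLOW[C]={$,b}

FOLLOW(C) = ["$", "b"]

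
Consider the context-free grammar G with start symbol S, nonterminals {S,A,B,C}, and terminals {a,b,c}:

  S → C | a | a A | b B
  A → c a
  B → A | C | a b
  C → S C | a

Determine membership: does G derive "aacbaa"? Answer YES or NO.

CNF form of G:
  S -> S C | T1 A | T2 B | a
  A -> T0 T1
  B -> S C | T0 T1 | T1 T2 | a
  C -> S C | a
  T0 -> c
  T1 -> a
  T2 -> b

CYK fill:
  cell(0,0) a: {B,C,S,T1}  orig:{B,C,S}
  cell(1,1) a: {B,C,S,T1}  orig:{B,C,S}
  cell(2,2) c: {T0}  orig:{}
  cell(3,3) b: {T2}  orig:{}
  cell(4,4) a: {B,C,S,T1}  orig:{B,C,S}
  cell(5,5) a: {B,C,S,T1}  orig:{B,C,S}
  cell(0,1) aa: {B,C,S}
  cell(1,2) ac: ∅
  cell(2,3) cb: ∅
  cell(3,4) ba: {S}
  cell(4,5) aa: {B,C,S}
  cell(0,2) aac: ∅
  cell(1,3) acb: ∅
  cell(2,4) cba: ∅
  cell(3,5) baa: {B,C,S}
  cell(0,3) aacb: ∅
  cell(1,4) acba: ∅
  cell(2,5) cbaa: ∅
  cell(0,4) aacba: ∅
  cell(1,5) acbaa: ∅
  cell(0,5) aacbaa: ∅

S ∉ T[0,5] ⇒ NO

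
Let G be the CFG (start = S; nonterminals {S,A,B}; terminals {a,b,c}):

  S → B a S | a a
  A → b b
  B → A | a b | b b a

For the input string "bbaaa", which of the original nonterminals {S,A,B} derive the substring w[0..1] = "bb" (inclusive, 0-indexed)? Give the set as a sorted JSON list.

Convert to CNF:
  S -> B X3 | T1 T1
  A -> T0 T0
  B -> T0 T0 | T0 X2 | T1 T0
  T0 -> b
  T1 -> a
  X2 -> T0 T1
  X3 -> T1 S

Fill CYK table bottom-up, restricted to cells inside w[0..1]:
  [0..0]={T0}  "b"  orig:{}
  [1..1]={T0}  "b"  orig:{}
  [0..1]={A,B}  "bb"

Original NTs in T[0,1] deriving "bb": ["A", "B"]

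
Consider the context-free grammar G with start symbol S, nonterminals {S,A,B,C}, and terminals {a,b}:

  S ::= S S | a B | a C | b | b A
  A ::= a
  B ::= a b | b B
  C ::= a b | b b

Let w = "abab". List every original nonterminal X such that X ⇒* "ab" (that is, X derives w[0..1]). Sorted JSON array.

Convert to CNF:
  S -> S S | T0 B | T0 C | T1 A | b
  A -> a
  B -> T0 T1 | T1 B
  C -> T0 T1 | T1 T1
  T0 -> a
  T1 -> b

Fill CYK table bottom-up (cells [i..j] with 0 ≤ i ≤ j ≤ 1 only):
  T[0,0] 'a' = {A,T0}  orig:{A}
  T[1,1] 'b' = {S,T1}  orig:{S}
  T[0,1] 'ab' = {B,C}

Original NTs in T[0,1] deriving "ab": ["B", "C"]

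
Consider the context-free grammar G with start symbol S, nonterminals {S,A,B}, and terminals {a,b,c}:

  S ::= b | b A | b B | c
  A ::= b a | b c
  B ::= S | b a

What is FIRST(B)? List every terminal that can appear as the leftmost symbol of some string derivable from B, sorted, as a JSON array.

FIRST sets, iterate to fixpoint:
round 1:
  A via A→b a: +{b}
  B via B→b a: +{b}
  S via S→b: +{b}
  S via S→c: +{c}
  FIRST[S]={b,c}  FIRST[A]={b}  FIRST[B]={b}
round 2:
  B via B→S: +{c}
  FIRST[S]={b,c}  FIRST[A]={b}  FIRST[B]={b,c}
round 3: done
  FIRST[S]={b,c}  FIRST[A]={b}  FIRST[B]={b,c}

FIRST(B) = ["b", "c"]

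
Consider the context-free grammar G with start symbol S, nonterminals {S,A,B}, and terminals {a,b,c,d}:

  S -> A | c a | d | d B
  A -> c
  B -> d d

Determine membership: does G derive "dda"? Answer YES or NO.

CNF form of G:
  S -> T0 B | T1 T2 | c | d
  A -> c
  B -> T0 T0
  T0 -> d
  T1 -> c
  T2 -> a

CYK table (by increasing span):
  cell(0,0) d: {S,T0}  orig:{S}
  cell(1,1) d: {S,T0}  orig:{S}
  cell(2,2) a: {T2}  orig:{}
  cell(0,1) dd: {B}
  cell(1,2) da: ∅
  cell(0,2) dda: ∅

S ∉ T[0,2] ⇒ NO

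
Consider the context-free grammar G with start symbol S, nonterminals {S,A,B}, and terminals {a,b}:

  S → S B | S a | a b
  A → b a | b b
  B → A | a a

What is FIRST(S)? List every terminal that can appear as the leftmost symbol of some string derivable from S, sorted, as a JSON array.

FIRST sets, iterate to fixpoint:
round 1:
  A via A→b a: +{b}
  B via B→A: +{b}
  B via B→a a: +{a}
  S via S→a b: +{a}
  FIRST[S]={a}  FIRST[A]={b}  FIRST[B]={a,b}
round 2: (no change)
  FIRST[S]={a}  FIRST[A]={b}  FIRST[B]={a,b}

FIRST(S) = ["a"]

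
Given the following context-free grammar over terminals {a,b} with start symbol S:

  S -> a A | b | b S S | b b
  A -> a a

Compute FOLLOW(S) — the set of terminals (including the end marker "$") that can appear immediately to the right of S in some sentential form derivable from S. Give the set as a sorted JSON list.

FIRST iteration:
[1]
  A via A→a a: +{a}
  S via S→a A: +{a}
  S via S→b: +{b}
  FIRST(S)={a,b}  FIRST(A)={a}
[2] done
  FIRST(S)={a,b}  FIRST(A)={a}

Compute FOLLOW by fixpoint:
seed FOLLOW(S) with $
[1]
  S→a A: FOLLOW(A) ⊇ FOLLOW(S) ⊇ {$}; new: +{$}
  S→b S S: FOLLOW(S) ⊇ FIRST(S) = {a,b}; new: +{a,b}
  FOLLOW[S]={$,a,b}  FOLLOW[A]={$}
[2]
  S→a A: FOLLOW(A) ⊇ FOLLOW(S) ⊇ {$,a,b}; new: +{a,b}
  FOLLOW[S]={$,a,b}  FOLLOW[A]={$,a,b}
[3] — fixpoint
  FOLLOW[S]={$,a,b}  FOLLOW[A]={$,a,b}

FOLLOW(S) = ["$", "a", "b"]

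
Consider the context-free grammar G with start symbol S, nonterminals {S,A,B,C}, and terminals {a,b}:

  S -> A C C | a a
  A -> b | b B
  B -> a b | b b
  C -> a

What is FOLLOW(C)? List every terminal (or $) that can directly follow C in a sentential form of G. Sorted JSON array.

Compute FIRST by fixpoint:
pass 1:
  A via A→b: +{b}
  B via B→a b: +{a}
  B via B→b b: +{b}
  C via C→a: +{a}
  S via S→A C C: +{b}
  S via S→a a: +{a}
  FIRST[S]={a,b}  FIRST[A]={b}  FIRST[B]={a,b}  FIRST[C]={a}
pass 2: (no change)
  FIRST[S]={a,b}  FIRST[A]={b}  FIRST[B]={a,b}  FIRST[C]={a}

FOLLOW iteration:
seed FOLLOW(S) with $
[1]
  S→A C C: FOLLOW(A) ⊇ FIRST(C) = {a}; new: +{a}
  S→A C C: FOLLOW(C) ⊇ FIRST(C) = {a}; new: +{a}
  S→A C C: FOLLOW(C) ⊇ FOLLOW(S) ⊇ {$}; new: +{$}
  FOLLOW(S)={$}  FOLLOW(A)={a}  FOLLOW(B)={}  FOLLOW(C)={$,a}
[2]
  A→b B: FOLLOW(B) ⊇ FOLLOW(A) ⊇ {a}; new: +{a}
  FOLLOW(S)={$}  FOLLOW(A)={a}  FOLLOW(B)={a}  FOLLOW(C)={$,a}
[3] done
  FOLLOW(S)={$}  FOLLOW(A)={a}  FOLLOW(B)={a}  FOLLOW(C)={$,a}

FOLLOW(C) = ["$", "a"]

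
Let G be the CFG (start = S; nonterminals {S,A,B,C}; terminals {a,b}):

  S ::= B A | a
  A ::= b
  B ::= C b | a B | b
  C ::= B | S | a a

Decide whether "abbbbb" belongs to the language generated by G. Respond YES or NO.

Convert to CNF:
  S -> B A | a
  A -> b
  B -> C T0 | T1 B | b
  C -> B A | C T0 | T1 B | T1 T1 | a | b
  T0 -> b
  T1 -> a

CYK fill:
  T[0,0] 'a' = {C,S,T1}  orig:{C,S}
  T[1,1] 'b' = {A,B,C,T0}  orig:{A,B,C}
  T[2,2] 'b' = {A,B,C,T0}  orig:{A,B,C}
  T[3,3] 'b' = {A,B,C,T0}  orig:{A,B,C}
  T[4,4] 'b' = {A,B,C,T0}  orig:{A,B,C}
  T[5,5] 'b' = {A,B,C,T0}  orig:{A,B,C}
  T[0,1] 'ab' = {B,C}
  T[1,2] 'bb' = {B,C,S}
  T[2,3] 'bb' = {B,C,S}
  T[3,4] 'bb' = {B,C,S}
  T[4,5] 'bb' = {B,C,S}
  T[0,2] 'abb' = {B,C,S}
  T[1,3] 'bbb' = {B,C,S}
  T[2,4] 'bbb' = {B,C,S}
  T[3,5] 'bbb' = {B,C,S}
  T[0,3] 'abbb' = {B,C,S}
  T[1,4] 'bbbb' = {B,C,S}
  T[2,5] 'bbbb' = {B,C,S}
  T[0,4] 'abbbb' = {B,C,S}
  T[1,5] 'bbbbb' = {B,C,S}
  T[0,5] 'abbbbb' = {B,C,S}

S ∈ T[0,5] ⇒ YES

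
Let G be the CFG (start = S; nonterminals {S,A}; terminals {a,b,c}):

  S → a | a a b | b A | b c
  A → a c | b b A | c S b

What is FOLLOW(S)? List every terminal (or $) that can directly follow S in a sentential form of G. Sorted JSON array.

FIRST sets, iterate to fixpoint:
iter 1:
  A via A→a c: +{a}
  A via A→b b A: +{b}
  A via A→c S b: +{c}
  S via S→a: +{a}
  S via S→b A: +{b}
  FIRST[S]={a,b}  FIRST[A]={a,b,c}
iter 2: (stable)
  FIRST[S]={a,b}  FIRST[A]={a,b,c}

FOLLOW iteration:
FOLLOW(S) := {$}
round 1:
  A→c S b: FOLLOW(S) ⊇ FIRST(b) = {b}; new: +{b}
  S→b A: FOLLOW(A) ⊇ FOLLOW(S) ⊇ {$,b}; new: +{$,b}
  FOLLOW(S)={$,b}  FOLLOW(A)={$,b}
round 2: (stable)
  FOLLOW(S)={$,b}  FOLLOW(A)={$,b}

FOLLOW(S) = ["$", "b"]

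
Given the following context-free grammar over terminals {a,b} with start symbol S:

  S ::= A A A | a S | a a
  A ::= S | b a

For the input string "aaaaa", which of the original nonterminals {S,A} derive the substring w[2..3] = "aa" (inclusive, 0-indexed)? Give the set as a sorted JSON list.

CNF form of G:
  S -> A X3 | T0 S | T0 T0
  A -> A X2 | T0 S | T0 T0 | T1 T0
  T0 -> a
  T1 -> b
  X2 -> A A
  X3 -> A A

CYK table (by increasing span) — only the sub-triangle for w[2..3]:
  [2..2]={T0}  "a"  orig:{}
  [3..3]={T0}  "a"  orig:{}
  [2..3]={A,S}  "aa"

Original NTs in T[2,3] deriving "aa": ["A", "S"]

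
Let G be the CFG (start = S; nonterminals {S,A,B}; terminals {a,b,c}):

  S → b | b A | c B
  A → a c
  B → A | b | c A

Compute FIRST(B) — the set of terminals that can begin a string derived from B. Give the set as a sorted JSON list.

FIRST sets, iterate to fixpoint:
iter 1:
  A via A→a c: +{a}
  B via B→A: +{a}
  B via B→b: +{b}
  B via B→c A: +{c}
  S via S→b: +{b}
  S via S→c B: +{c}
  FIRST[S]={b,c}  FIRST[A]={a}  FIRST[B]={a,b,c}
iter 2: — fixpoint
  FIRST[S]={b,c}  FIRST[A]={a}  FIRST[B]={a,b,c}

FIRST(B) = ["a", "b", "c"]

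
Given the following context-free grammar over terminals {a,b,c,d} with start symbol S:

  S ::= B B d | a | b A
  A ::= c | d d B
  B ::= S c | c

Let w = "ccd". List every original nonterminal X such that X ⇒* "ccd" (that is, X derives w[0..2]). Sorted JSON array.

Convert to CNF:
  S -> B X4 | T2 A | a
  A -> T0 X3 | c
  B -> S T1 | c
  T0 -> d
  T1 -> c
  T2 -> b
  X3 -> T0 B
  X4 -> B T0

Fill CYK table bottom-up, restricted to cells inside w[0..2]:
  T[0,0] 'c' = {A,B,T1}  orig:{A,B}
  T[1,1] 'c' = {A,B,T1}  orig:{A,B}
  T[2,2] 'd' = {T0}  orig:{}
  T[0,1] 'cc' = ∅
  T[1,2] 'cd' = {X4}  orig:{}
  T[0,2] 'ccd' = {S}

Original NTs in T[0,2] deriving "ccd": ["S"]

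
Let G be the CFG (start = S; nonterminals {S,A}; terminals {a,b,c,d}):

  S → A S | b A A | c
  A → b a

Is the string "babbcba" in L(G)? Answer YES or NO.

CNF form of G:
  S -> A S | T0 X2 | c
  A -> T0 T1
  T0 -> b
  T1 -> a
  X2 -> A A

CYK table (by increasing span):
  T[0,0] 'b' = {T0}  orig:{}
  T[1,1] 'a' = {T1}  orig:{}
  T[2,2] 'b' = {T0}  orig:{}
  T[3,3] 'b' = {T0}  orig:{}
  T[4,4] 'c' = {S}
  T[5,5] 'b' = {T0}  orig:{}
  T[6,6] 'a' = {T1}  orig:{}
  T[0,1] 'ba' = {A}
  T[1,2] 'ab' = ∅
  T[2,3] 'bb' = ∅
  T[3,4] 'bc' = ∅
  T[4,5] 'cb' = ∅
  T[5,6] 'ba' = {A}
  T[0,2] 'bab' = ∅
  T[1,3] 'abb' = ∅
  T[2,4] 'bbc' = ∅
  T[3,5] 'bcb' = ∅
  T[4,6] 'cba' = ∅
  T[0,3] 'babb' = ∅
  T[1,4] 'abbc' = ∅
  T[2,5] 'bbcb' = ∅
  T[3,6] 'bcba' = ∅
  T[0,4] 'babbc' = ∅
  T[1,5] 'abbcb' = ∅
  T[2,6] 'bbcba' = ∅
  T[0,5] 'babbcb' = ∅
  T[1,6] 'abbcba' = ∅
  T[0,6] 'babbcba' = ∅

S ∉ T[0,6] ⇒ NO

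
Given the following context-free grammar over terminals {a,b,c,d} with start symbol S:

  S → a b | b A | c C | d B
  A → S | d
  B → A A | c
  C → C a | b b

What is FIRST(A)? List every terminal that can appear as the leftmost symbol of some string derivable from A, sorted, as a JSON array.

Compute FIRST by fixpoint:
iter 1:
  A via A→d: +{d}
  B via B→A A: +{d}
  B via B→c: +{c}
  C via C→b b: +{b}
  S via S→a b: +{a}
  S via S→b A: +{b}
  S via S→c C: +{c}
  S via S→d B: +{d}
  FIRST[S]={a,b,c,d}  FIRST[A]={d}  FIRST[B]={c,d}  FIRST[C]={b}
iter 2:
  A via A→S: +{a,b,c}
  B via B→A A: +{a,b}
  FIRST[S]={a,b,c,d}  FIRST[A]={a,b,c,d}  FIRST[B]={a,b,c,d}  FIRST[C]={b}
iter 3: done
  FIRST[S]={a,b,c,d}  FIRST[A]={a,b,c,d}  FIRST[B]={a,b,c,d}  FIRST[C]={b}

FIRST(A) = ["a", "b", "c", "d"]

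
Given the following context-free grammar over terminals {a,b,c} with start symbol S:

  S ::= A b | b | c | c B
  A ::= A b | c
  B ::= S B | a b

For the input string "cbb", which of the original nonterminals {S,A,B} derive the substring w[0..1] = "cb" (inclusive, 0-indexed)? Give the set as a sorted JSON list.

CNF form of G:
  S -> A T0 | T2 B | b | c
  A -> A T0 | c
  B -> S B | T1 T0
  T0 -> b
  T1 -> a
  T2 -> c

CYK fill, restricted to cells inside w[0..1]:
  T[0,0] 'c' = {A,S,T2}  orig:{A,S}
  T[1,1] 'b' = {S,T0}  orig:{S}
  T[0,1] 'cb' = {A,S}

Original NTs in T[0,1] deriving "cb": ["A", "S"]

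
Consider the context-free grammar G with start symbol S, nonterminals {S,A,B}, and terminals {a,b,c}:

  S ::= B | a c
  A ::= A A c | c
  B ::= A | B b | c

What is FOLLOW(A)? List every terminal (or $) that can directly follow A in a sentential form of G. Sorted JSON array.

FIRST iteration:
iter 1:
  A via A→c: +{c}
  B via B→A: +{c}
  S via S→B: +{c}
  S via S→a c: +{a}
  FIRST[S]={a,c}  FIRST[A]={c}  FIRST[B]={c}
iter 2: — fixpoint
  FIRST[S]={a,c}  FIRST[A]={c}  FIRST[B]={c}

Compute FOLLOW by fixpoint:
initialize: $ ∈ FOLLOW(S)
round 1:
  A→A A c: FOLLOW(A) ⊇ FIRST(A) = {c}; new: +{c}
  B→B b: FOLLOW(B) ⊇ FIRST(b) = {b}; new: +{b}
  S→B: FOLLOW(B) ⊇ FOLLOW(S) ⊇ {$}; new: +{$}
  FOLLOW[S]={$}  FOLLOW[A]={c}  FOLLOW[B]={$,b}
round 2:
  B→A: FOLLOW(A) ⊇ FOLLOW(B) ⊇ {$,b}; new: +{$,b}
  FOLLOW[S]={$}  FOLLOW[A]={$,b,c}  FOLLOW[B]={$,b}
round 3: (stable)
  FOLLOW[S]={$}  FOLLOW[A]={$,b,c}  FOLLOW[B]={$,b}

FOLLOW(A) = ["$", "b", "c"]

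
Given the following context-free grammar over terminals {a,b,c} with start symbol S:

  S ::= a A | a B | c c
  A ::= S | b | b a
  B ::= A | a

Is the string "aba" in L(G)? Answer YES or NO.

Convert to CNF:
  S -> T0 A | T0 B | T2 T2
  A -> T0 A | T0 B | T1 T0 | T2 T2 | b
  B -> T0 A | T0 B | T1 T0 | T2 T2 | a | b
  T0 -> a
  T1 -> b
  T2 -> c

CYK fill:
  [0..0]={B,T0}  "a"  orig:{B}
  [1..1]={A,B,T1}  "b"  orig:{A,B}
  [2..2]={B,T0}  "a"  orig:{B}
  [0..1]={A,B,S}  "ab"
  [1..2]={A,B}  "ba"
  [0..2]={A,B,S}  "aba"

S ∈ T[0,2] ⇒ YES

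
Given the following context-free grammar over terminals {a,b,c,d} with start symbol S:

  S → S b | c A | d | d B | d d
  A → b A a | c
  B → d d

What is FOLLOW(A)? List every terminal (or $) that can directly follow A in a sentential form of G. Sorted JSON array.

Compute FIRST by fixpoint:
iter 1:
  A via A→b A a: +{b}
  A via A→c: +{c}
  B via B→d d: +{d}
  S via S→c A: +{c}
  S via S→d: +{d}
  FIRST[S]={c,d}  FIRST[A]={b,c}  FIRST[B]={d}
iter 2: (no change)
  FIRST[S]={c,d}  FIRST[A]={b,c}  FIRST[B]={d}

Compute FOLLOW by fixpoint:
initialize: $ ∈ FOLLOW(S)
[1]
  A→b A a: FOLLOW(A) ⊇ FIRST(a) = {a}; new: +{a}
  S→S b: FOLLOW(S) ⊇ FIRST(b) = {b}; new: +{b}
  S→c A: FOLLOW(A) ⊇ FOLLOW(S) ⊇ {$,b}; new: +{$,b}
  S→d B: FOLLOW(B) ⊇ FOLLOW(S) ⊇ {$,b}; new: +{$,b}
  FOLLOW(S)={$,b}  FOLLOW(A)={$,a,b}  FOLLOW(B)={$,b}
[2] (stable)
  FOLLOW(S)={$,b}  FOLLOW(A)={$,a,b}  FOLLOW(B)={$,b}

FOLLOW(A) = ["$", "a", "b"]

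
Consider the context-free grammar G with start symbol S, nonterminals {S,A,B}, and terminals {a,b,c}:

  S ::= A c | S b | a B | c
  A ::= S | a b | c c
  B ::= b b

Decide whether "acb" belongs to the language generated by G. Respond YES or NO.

Convert to CNF:
  S -> A T0 | S T1 | T2 B | c
  A -> A T0 | S T1 | T0 T0 | T2 B | T2 T1 | c
  B -> T1 T1
  T0 -> c
  T1 -> b
  T2 -> a

Fill CYK table bottom-up:
  [0..0]={T2}  "a"  orig:{}
  [1..1]={A,S,T0}  "c"  orig:{A,S}
  [2..2]={T1}  "b"  orig:{}
  [0..1]=∅  "ac"
  [1..2]={A,S}  "cb"
  [0..2]=∅  "acb"

S ∉ T[0,2] ⇒ NO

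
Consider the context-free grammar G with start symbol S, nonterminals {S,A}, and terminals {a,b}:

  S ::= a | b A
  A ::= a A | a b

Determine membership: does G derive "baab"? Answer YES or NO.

Convert to CNF:
  S -> T1 A | a
  A -> T0 A | T0 T1
  T0 -> a
  T1 -> b

CYK table (by increasing span):
  T[0,0] 'b' = {T1}  orig:{}
  T[1,1] 'a' = {S,T0}  orig:{S}
  T[2,2] 'a' = {S,T0}  orig:{S}
  T[3,3] 'b' = {T1}  orig:{}
  T[0,1] 'ba' = ∅
  T[1,2] 'aa' = ∅
  T[2,3] 'ab' = {A}
  T[0,2] 'baa' = ∅
  T[1,3] 'aab' = {A}
  T[0,3] 'baab' = {S}

S ∈ T[0,3] ⇒ YES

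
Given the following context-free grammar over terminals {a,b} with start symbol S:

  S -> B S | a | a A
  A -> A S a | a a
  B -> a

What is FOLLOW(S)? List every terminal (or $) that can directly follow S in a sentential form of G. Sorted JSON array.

FIRST sets, iterate to fixpoint:
iter 1:
  A via A→a a: +{a}
  B via B→a: +{a}
  S via S→B S: +{a}
  S: {a}  A: {a}  B: {a}
iter 2: (no change)
  S: {a}  A: {a}  B: {a}

Compute FOLLOW by fixpoint:
initialize: $ ∈ FOLLOW(S)
pass 1:
  A→A S a: FOLLOW(A) ⊇ FIRST(S) = {a}; new: +{a}
  A→A S a: FOLLOW(S) ⊇ FIRST(a) = {a}; new: +{a}
  S→B S: FOLLOW(B) ⊇ FIRST(S) = {a}; new: +{a}
  S→a A: FOLLOW(A) ⊇ FOLLOW(S) ⊇ {$,a}; new: +{$}
  S: {$,a}  A: {$,a}  B: {a}
pass 2: — fixpoint
  S: {$,a}  A: {$,a}  B: {a}

FOLLOW(S) = ["$", "a"]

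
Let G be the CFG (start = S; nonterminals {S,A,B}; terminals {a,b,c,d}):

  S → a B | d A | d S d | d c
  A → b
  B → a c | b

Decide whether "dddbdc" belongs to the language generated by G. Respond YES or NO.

CNF form of G:
  S -> T0 B | T2 A | T2 T1 | T2 X3
  A -> b
  B -> T0 T1 | b
  T0 -> a
  T1 -> c
  T2 -> d
  X3 -> S T2

Fill CYK table bottom-up:
  [0..0]={T2}  "d"  orig:{}
  [1..1]={T2}  "d"  orig:{}
  [2..2]={T2}  "d"  orig:{}
  [3..3]={A,B}  "b"
  [4..4]={T2}  "d"  orig:{}
  [5..5]={T1}  "c"  orig:{}
  [0..1]=∅  "dd"
  [1..2]=∅  "dd"
  [2..3]={S}  "db"
  [3..4]=∅  "bd"
  [4..5]={S}  "dc"
  [0..2]=∅  "ddd"
  [1..3]=∅  "ddb"
  [2..4]={X3}  "dbd"  orig:{}
  [3..5]=∅  "bdc"
  [0..3]=∅  "dddb"
  [1..4]={S}  "ddbd"
  [2..5]=∅  "dbdc"
  [0..4]=∅  "dddbd"
  [1..5]=∅  "ddbdc"
  [0..5]=∅  "dddbdc"

S ∉ T[0,5] ⇒ NO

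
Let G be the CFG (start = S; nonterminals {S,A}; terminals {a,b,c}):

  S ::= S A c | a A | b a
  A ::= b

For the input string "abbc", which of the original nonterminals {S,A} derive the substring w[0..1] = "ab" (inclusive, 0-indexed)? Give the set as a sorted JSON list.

CNF form of G:
  S -> S X3 | T1 A | T2 T1
  A -> b
  T0 -> c
  T1 -> a
  T2 -> b
  X3 -> A T0

CYK fill, restricted to cells inside w[0..1]:
  [0..0]={T1}  "a"  orig:{}
  [1..1]={A,T2}  "b"  orig:{A}
  [0..1]={S}  "ab"

Original NTs in T[0,1] deriving "ab": ["S"]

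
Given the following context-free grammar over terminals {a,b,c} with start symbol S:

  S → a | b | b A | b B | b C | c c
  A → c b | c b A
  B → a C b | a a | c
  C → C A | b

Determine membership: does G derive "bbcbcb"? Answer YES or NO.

CNF form of G:
  S -> T0 T0 | T1 A | T1 B | T1 C | a | b
  A -> T0 T1 | T0 X3
  B -> T2 T2 | T2 X4 | c
  C -> C A | b
  T0 -> c
  T1 -> b
  T2 -> a
  X3 -> T1 A
  X4 -> C T1

CYK table (by increasing span):
  cell(0,0) b: {C,S,T1}  orig:{C,S}
  cell(1,1) b: {C,S,T1}  orig:{C,S}
  cell(2,2) c: {B,T0}  orig:{B}
  cell(3,3) b: {C,S,T1}  orig:{C,S}
  cell(4,4) c: {B,T0}  orig:{B}
  cell(5,5) b: {C,S,T1}  orig:{C,S}
  cell(0,1) bb: {S,X4}  orig:{S}
  cell(1,2) bc: {S}
  cell(2,3) cb: {A}
  cell(3,4) bc: {S}
  cell(4,5) cb: {A}
  cell(0,2) bbc: ∅
  cell(1,3) bcb: {C,S,X3}  orig:{C,S}
  cell(2,4) cbc: ∅
  cell(3,5) bcb: {C,S,X3}  orig:{C,S}
  cell(0,3) bbcb: {S}
  cell(1,4) bcbc: ∅
  cell(2,5) cbcb: {A}
  cell(0,4) bbcbc: ∅
  cell(1,5) bcbcb: {C,S,X3}  orig:{C,S}
  cell(0,5) bbcbcb: {S}

S ∈ T[0,5] ⇒ YES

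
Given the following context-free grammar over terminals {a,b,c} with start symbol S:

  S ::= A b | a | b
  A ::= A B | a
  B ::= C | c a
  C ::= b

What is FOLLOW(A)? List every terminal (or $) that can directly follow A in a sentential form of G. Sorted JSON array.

FIRST sets, iterate to fixpoint:
round 1:
  A via A→a: +{a}
  B via B→c a: +{c}
  C via C→b: +{b}
  S via S→A b: +{a}
  S via S→b: +{b}
  FIRST[S]={a,b}  FIRST[A]={a}  FIRST[B]={c}  FIRST[C]={b}
round 2:
  B via B→C: +{b}
  FIRST[S]={a,b}  FIRST[A]={a}  FIRST[B]={b,c}  FIRST[C]={b}
round 3: done
  FIRST[S]={a,b}  FIRST[A]={a}  FIRST[B]={b,c}  FIRST[C]={b}

Compute FOLLOW by fixpoint:
FOLLOW(S) := {$}
[1]
  A→A B: FOLLOW(A) ⊇ FIRST(B) = {b,c}; new: +{b,c}
  A→A B: FOLLOW(B) ⊇ FOLLOW(A) ⊇ {b,c}; new: +{b,c}
  B→C: FOLLOW(C) ⊇ FOLLOW(B) ⊇ {b,c}; new: +{b,c}
  FOLLOW(S)={$}  FOLLOW(A)={b,c}  FOLLOW(B)={b,c}  FOLLOW(C)={b,c}
[2] (stable)
  FOLLOW(S)={$}  FOLLOW(A)={b,c}  FOLLOW(B)={b,c}  FOLLOW(C)={b,c}

FOLLOW(A) = ["b", "c"]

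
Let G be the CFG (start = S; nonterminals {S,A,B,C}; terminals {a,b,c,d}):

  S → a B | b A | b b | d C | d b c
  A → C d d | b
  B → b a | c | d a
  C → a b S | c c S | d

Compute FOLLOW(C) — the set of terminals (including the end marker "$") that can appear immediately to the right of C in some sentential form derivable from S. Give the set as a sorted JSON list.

FIRST iteration:
iter 1:
  A via A→b: +{b}
  B via B→b a: +{b}
  B via B→c: +{c}
  B via B→d a: +{d}
  C via C→a b S: +{a}
  C via C→c c S: +{c}
  C via C→d: +{d}
  S via S→a B: +{a}
  S via S→b A: +{b}
  S via S→d C: +{d}
  S: {a,b,d}  A: {b}  B: {b,c,d}  C: {a,c,d}
iter 2:
  A via A→C d d: +{a,c,d}
  S: {a,b,d}  A: {a,b,c,d}  B: {b,c,d}  C: {a,c,d}
iter 3: done
  S: {a,b,d}  A: {a,b,c,d}  B: {b,c,d}  C: {a,c,d}

Compute FOLLOW by fixpoint:
FOLLOW(S) := {$}
round 1:
  A→C d d: FOLLOW(C) ⊇ FIRST(d) = {d}; new: +{d}
  C→a b S: FOLLOW(S) ⊇ FOLLOW(C) ⊇ {d}; new: +{d}
  S→a B: FOLLOW(B) ⊇ FOLLOW(S) ⊇ {$,d}; new: +{$,d}
  S→b A: FOLLOW(A) ⊇ FOLLOW(S) ⊇ {$,d}; new: +{$,d}
  S→d C: FOLLOW(C) ⊇ FOLLOW(S) ⊇ {$,d}; new: +{$}
  FOLLOW(S)={$,d}  FOLLOW(A)={$,d}  FOLLOW(B)={$,d}  FOLLOW(C)={$,d}
round 2: (no change)
  FOLLOW(S)={$,d}  FOLLOW(A)={$,d}  FOLLOW(B)={$,d}  FOLLOW(C)={$,d}

FOLLOW(C) = ["$", "d"]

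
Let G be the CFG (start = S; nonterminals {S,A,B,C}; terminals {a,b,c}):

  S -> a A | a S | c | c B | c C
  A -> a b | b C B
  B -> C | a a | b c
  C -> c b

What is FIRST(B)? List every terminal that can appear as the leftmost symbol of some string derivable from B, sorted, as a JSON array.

FIRST sets, iterate to fixpoint:
[1]
  A via A→a b: +{a}
  A via A→b C B: +{b}
  B via B→a a: +{a}
  B via B→b c: +{b}
  C via C→c b: +{c}
  S via S→a A: +{a}
  S via S→c: +{c}
  FIRST[S]={a,c}  FIRST[A]={a,b}  FIRST[B]={a,b}  FIRST[C]={c}
[2]
  B via B→C: +{c}
  FIRST[S]={a,c}  FIRST[A]={a,b}  FIRST[B]={a,b,c}  FIRST[C]={c}
[3] (stable)
  FIRST[S]={a,c}  FIRST[A]={a,b}  FIRST[B]={a,b,c}  FIRST[C]={c}

FIRST(B) = ["a", "b", "c"]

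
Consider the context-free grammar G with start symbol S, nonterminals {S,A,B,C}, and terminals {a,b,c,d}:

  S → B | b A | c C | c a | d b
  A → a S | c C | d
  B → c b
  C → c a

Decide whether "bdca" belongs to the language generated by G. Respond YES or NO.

CNF form of G:
  S -> T1 C | T1 T0 | T1 T2 | T2 A | T3 T2
  A -> T0 S | T1 C | d
  B -> T1 T2
  C -> T1 T0
  T0 -> a
  T1 -> c
  T2 -> b
  T3 -> d

CYK fill:
  T[0,0] 'b' = {T2}  orig:{}
  T[1,1] 'd' = {A,T3}  orig:{A}
  T[2,2] 'c' = {T1}  orig:{}
  T[3,3] 'a' = {T0}  orig:{}
  T[0,1] 'bd' = {S}
  T[1,2] 'dc' = ∅
  T[2,3] 'ca' = {C,S}
  T[0,2] 'bdc' = ∅
  T[1,3] 'dca' = ∅
  T[0,3] 'bdca' = ∅

S ∉ T[0,3] ⇒ NO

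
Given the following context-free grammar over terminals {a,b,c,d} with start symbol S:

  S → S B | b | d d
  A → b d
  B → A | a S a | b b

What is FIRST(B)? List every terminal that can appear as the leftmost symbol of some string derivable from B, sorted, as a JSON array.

FIRST iteration:
[1]
  A via A→b d: +{b}
  B via B→A: +{b}
  B via B→a S a: +{a}
  S via S→b: +{b}
  S via S→d d: +{d}
  FIRST[S]={b,d}  FIRST[A]={b}  FIRST[B]={a,b}
[2] — fixpoint
  FIRST[S]={b,d}  FIRST[A]={b}  FIRST[B]={a,b}

FIRST(B) = ["a", "b"]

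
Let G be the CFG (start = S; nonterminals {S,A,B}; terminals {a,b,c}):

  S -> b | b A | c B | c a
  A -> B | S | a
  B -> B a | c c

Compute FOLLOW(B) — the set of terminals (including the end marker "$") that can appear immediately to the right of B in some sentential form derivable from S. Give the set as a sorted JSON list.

FIRST iteration:
pass 1:
  A via A→a: +{a}
  B via B→c c: +{c}
  S via S→b: +{b}
  S via S→c B: +{c}
  FIRST(S)={b,c}  FIRST(A)={a}  FIRST(B)={c}
pass 2:
  A via A→B: +{c}
  A via A→S: +{b}
  FIRST(S)={b,c}  FIRST(A)={a,b,c}  FIRST(B)={c}
pass 3: (stable)
  FIRST(S)={b,c}  FIRST(A)={a,b,c}  FIRST(B)={c}

FOLLOW sets:
seed FOLLOW(S) with $
pass 1:
  B→B a: FOLLOW(B) ⊇ FIRST(a) = {a}; new: +{a}
  S→b A: FOLLOW(A) ⊇ FOLLOW(S) ⊇ {$}; new: +{$}
  S→c B: FOLLOW(B) ⊇ FOLLOW(S) ⊇ {$}; new: +{$}
  FOLLOW[S]={$}  FOLLOW[A]={$}  FOLLOW[B]={$,a}
pass 2: done
  FOLLOW[S]={$}  FOLLOW[A]={$}  FOLLOW[B]={$,a}

FOLLOW(B) = ["$", "a"]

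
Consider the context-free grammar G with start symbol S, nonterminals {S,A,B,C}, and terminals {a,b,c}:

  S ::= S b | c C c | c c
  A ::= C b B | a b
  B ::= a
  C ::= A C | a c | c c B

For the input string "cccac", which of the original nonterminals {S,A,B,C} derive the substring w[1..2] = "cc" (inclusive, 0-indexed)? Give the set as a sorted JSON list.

CNF form of G:
  S -> S T0 | T2 T2 | T2 X5
  A -> C X3 | T1 T0
  B -> a
  C -> A C | T1 T2 | T2 X4
  T0 -> b
  T1 -> a
  T2 -> c
  X3 -> T0 B
  X4 -> T2 B
  X5 -> C T2

CYK fill — only the sub-triangle for w[1..2]:
  [1..1]={T2}  "c"  orig:{}
  [2..2]={T2}  "c"  orig:{}
  [1..2]={S}  "cc"

Original NTs in T[1,2] deriving "cc": ["S"]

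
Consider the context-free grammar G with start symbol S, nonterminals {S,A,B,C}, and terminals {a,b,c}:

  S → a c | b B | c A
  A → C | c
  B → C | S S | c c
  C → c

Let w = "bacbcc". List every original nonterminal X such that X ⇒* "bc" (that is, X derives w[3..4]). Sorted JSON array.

Convert to CNF:
  S -> T0 A | T1 T0 | T2 B
  A -> c
  B -> S S | T0 T0 | c
  C -> c
  T0 -> c
  T1 -> a
  T2 -> b

CYK fill, restricted to cells inside w[3..4]:
  cell(3,3) b: {T2}  orig:{}
  cell(4,4) c: {A,B,C,T0}  orig:{A,B,C}
  cell(3,4) bc: {S}

Original NTs in T[3,4] deriving "bc": ["S"]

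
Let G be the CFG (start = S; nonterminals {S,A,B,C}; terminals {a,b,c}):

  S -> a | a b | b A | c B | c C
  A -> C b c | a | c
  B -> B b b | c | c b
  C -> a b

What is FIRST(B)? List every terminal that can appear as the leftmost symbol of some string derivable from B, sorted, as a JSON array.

FIRST sets, iterate to fixpoint:
[1]
  A via A→a: +{a}
  A via A→c: +{c}
  B via B→c: +{c}
  C via C→a b: +{a}
  S via S→a: +{a}
  S via S→b A: +{b}
  S via S→c B: +{c}
  FIRST(S)={a,b,c}  FIRST(A)={a,c}  FIRST(B)={c}  FIRST(C)={a}
[2] (no change)
  FIRST(S)={a,b,c}  FIRST(A)={a,c}  FIRST(B)={c}  FIRST(C)={a}

FIRST(B) = ["c"]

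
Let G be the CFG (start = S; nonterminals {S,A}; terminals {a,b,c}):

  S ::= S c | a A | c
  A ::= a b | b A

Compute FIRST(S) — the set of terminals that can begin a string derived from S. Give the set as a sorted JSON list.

FIRST sets, iterate to fixpoint:
iter 1:
  A via A→a b: +{a}
  A via A→b A: +{b}
  S via S→a A: +{a}
  S via S→c: +{c}
  S: {a,c}  A: {a,b}
iter 2: (stable)
  S: {a,c}  A: {a,b}

FIRST(S) = ["a", "c"]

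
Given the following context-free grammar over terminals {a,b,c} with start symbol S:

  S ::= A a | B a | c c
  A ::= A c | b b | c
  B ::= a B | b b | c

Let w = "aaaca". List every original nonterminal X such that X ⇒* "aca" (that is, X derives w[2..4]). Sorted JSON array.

Convert to CNF:
  S -> A T2 | B T2 | T0 T0
  A -> A T0 | T1 T1 | c
  B -> T1 T1 | T2 B | c
  T0 -> c
  T1 -> b
  T2 -> a

CYK table (by increasing span), restricted to cells inside w[2..4]:
  cell(2,2) a: {T2}  orig:{}
  cell(3,3) c: {A,B,T0}  orig:{A,B}
  cell(4,4) a: {T2}  orig:{}
  cell(2,3) ac: {B}
  cell(3,4) ca: {S}
  cell(2,4) aca: {S}

Original NTs in T[2,4] deriving "aca": ["S"]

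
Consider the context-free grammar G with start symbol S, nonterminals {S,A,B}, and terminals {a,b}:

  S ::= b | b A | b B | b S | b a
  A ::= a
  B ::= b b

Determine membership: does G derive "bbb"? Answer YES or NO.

CNF form of G:
  S -> T0 A | T0 B | T0 S | T0 T1 | b
  A -> a
  B -> T0 T0
  T0 -> b
  T1 -> a

Fill CYK table bottom-up:
  [0..0]={S,T0}  "b"  orig:{S}
  [1..1]={S,T0}  "b"  orig:{S}
  [2..2]={S,T0}  "b"  orig:{S}
  [0..1]={B,S}  "bb"
  [1..2]={B,S}  "bb"
  [0..2]={S}  "bbb"

S ∈ T[0,2] ⇒ YES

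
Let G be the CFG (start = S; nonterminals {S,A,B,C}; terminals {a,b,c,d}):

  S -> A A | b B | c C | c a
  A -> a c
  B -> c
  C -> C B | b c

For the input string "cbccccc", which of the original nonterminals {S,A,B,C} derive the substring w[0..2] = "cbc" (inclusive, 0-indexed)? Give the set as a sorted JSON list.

Convert to CNF:
  S -> A A | T1 C | T1 T0 | T2 B
  A -> T0 T1
  B -> c
  C -> C B | T2 T1
  T0 -> a
  T1 -> c
  T2 -> b

CYK table (by increasing span) — only the sub-triangle for w[0..2]:
  T[0,0] 'c' = {B,T1}  orig:{B}
  T[1,1] 'b' = {T2}  orig:{}
  T[2,2] 'c' = {B,T1}  orig:{B}
  T[0,1] 'cb' = ∅
  T[1,2] 'bc' = {C,S}
  T[0,2] 'cbc' = {S}

Original NTs in T[0,2] deriving "cbc": ["S"]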